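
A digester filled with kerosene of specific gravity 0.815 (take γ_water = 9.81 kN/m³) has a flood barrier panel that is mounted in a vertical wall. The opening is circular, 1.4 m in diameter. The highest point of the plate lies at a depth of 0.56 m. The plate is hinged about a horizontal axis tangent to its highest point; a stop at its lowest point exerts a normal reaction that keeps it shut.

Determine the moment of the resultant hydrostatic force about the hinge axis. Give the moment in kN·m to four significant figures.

γ = 0.815 × 9.81 = 7.99515 kN/m³.
The centroid is at the centre, 0.7 m below the top of the plate, so the centroid depth is h_c = 0.56 + 0.7 = 1.26 m.
A = π(0.7)² = 1.53938 m².
Resultant F = γ·h_c·A = 7.99515 × 1.26 × 1.53938 = 15.5075 kN.
I_c = πr⁴/4 = π × 0.7⁴/4 = 0.188574 m⁴.
Centre of pressure: y_p = y_c + I_c/(y_c·A) = 1.26 + 0.188574/(1.26 × 1.53938) = 1.26 + 0.0972222 = 1.35722 m along the plane.
The resultant acts 0.7 + 0.0972222 = 0.797222 m (along the plate) below the hinge at the top edge, so the moment about the hinge is M = F × 0.797222 = 15.5075 × 0.797222 = 12.3629 kN·m.

M ≈ 12.36 kN·m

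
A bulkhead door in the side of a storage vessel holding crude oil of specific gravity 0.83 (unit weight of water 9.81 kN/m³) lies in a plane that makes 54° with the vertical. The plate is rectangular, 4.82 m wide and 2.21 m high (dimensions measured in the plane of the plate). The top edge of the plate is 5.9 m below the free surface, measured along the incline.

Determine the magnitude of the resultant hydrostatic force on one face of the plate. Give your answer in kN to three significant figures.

F ≈ 357 kN

γ = 0.83 × 9.81 = 8.1423 kN/m³.
The plate makes 54° with the vertical, i.e. θ = 90° − 54° = 36° to the horizontal. Measuring y along the incline from the free-surface line, vertical depth h = y·sinθ with sinθ = 0.587785.
The centroid lies 2.21/2 = 1.105 m below the top edge, so y_c = 5.9 + 1.105 = 7.005 m and h_c = 7.005 × 0.587785 = 4.11743 m.
A = 4.82 × 2.21 = 10.6522 m².
Resultant F = γ·h_c·A = 8.1423 × 4.11743 × 10.6522 = 357.119 kN.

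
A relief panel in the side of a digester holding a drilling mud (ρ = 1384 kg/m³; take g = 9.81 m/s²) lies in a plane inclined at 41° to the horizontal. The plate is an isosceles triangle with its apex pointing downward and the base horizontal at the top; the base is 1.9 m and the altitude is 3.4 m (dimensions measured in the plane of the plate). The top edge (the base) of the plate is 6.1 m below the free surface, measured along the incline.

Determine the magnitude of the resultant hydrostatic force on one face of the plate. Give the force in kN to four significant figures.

F ≈ 208.1 kN

γ = ρg = 1384 × 9.81 / 1000 = 13.57704 kN/m³.
Let θ = 41° be the plate's angle to the horizontal; measure y along the incline from where the plane meets the free surface. Vertical depth h = y·sinθ with sinθ = 0.656059.
With the apex down, the centroid sits h/3 = 3.4/3 = 1.13333 m below the base (the top edge), so y_c = 6.1 + 1.13333 = 7.23333 m and h_c = 7.23333 × 0.656059 = 4.74549 m.
A = ½ × 1.9 × 3.4 = 3.23 m².
Resultant F = γ·h_c·A = 13.57704 × 4.74549 × 3.23 = 208.108 kN.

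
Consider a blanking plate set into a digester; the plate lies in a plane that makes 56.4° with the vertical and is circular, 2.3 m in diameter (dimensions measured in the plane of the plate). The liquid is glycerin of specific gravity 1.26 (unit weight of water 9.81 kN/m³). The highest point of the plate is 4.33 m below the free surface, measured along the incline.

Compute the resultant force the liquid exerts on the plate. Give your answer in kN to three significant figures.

γ = 1.26 × 9.81 = 12.3606 kN/m³.
The plate makes 56.4° with the vertical, i.e. θ = 90° − 56.4° = 33.6° to the horizontal. Measuring y along the incline from the free-surface line, vertical depth h = y·sinθ with sinθ = 0.553392.
The centroid is at the centre, 1.15 m below the top of the plate, so y_c = 4.33 + 1.15 = 5.48 m and h_c = 5.48 × 0.553392 = 3.03259 m.
A = π(1.15)² = 4.15476 m².
Resultant F = γ·h_c·A = 12.3606 × 3.03259 × 4.15476 = 155.74 kN.

F ≈ 156 kN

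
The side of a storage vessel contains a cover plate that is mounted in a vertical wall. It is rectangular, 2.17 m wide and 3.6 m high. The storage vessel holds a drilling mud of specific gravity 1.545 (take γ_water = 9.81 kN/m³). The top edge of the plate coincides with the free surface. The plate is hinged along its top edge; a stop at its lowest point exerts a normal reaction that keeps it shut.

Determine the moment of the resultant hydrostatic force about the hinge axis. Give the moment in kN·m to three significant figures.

γ = 1.545 × 9.81 = 15.15645 kN/m³.
The centroid lies 3.6/2 = 1.8 m below the top edge, so the centroid depth is h_c = 1.8 m.
A = 2.17 × 3.6 = 7.812 m².
Resultant F = γ·h_c·A = 15.15645 × 1.8 × 7.812 = 213.124 kN.
I_c = b·h³/12 = 2.17 × 3.6³/12 = 8.43696 m⁴.
Centre of pressure: y_p = y_c + I_c/(y_c·A) = 1.8 + 8.43696/(1.8 × 7.812) = 1.8 + 0.6 = 2.4 m along the plane.
The resultant acts 1.8 + 0.6 = 2.4 m (along the plate) below the hinge at the top edge, so the moment about the hinge is M = F × 2.4 = 213.124 × 2.4 = 511.498 kN·m.

M ≈ 511 kN·m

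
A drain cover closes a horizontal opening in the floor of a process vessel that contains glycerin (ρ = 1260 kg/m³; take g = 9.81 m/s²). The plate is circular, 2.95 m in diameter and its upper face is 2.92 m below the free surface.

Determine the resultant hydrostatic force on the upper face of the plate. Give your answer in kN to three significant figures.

F ≈ 247 kN

γ = ρg = 1260 × 9.81 / 1000 = 12.3606 kN/m³.
The plate is horizontal, so pressure is uniform at p = γ·h = 12.3606 × 2.92 = 36.093 kN/m².
A = π(1.475)² = 6.83493 m².
F = p·A = 36.093 × 6.83493 = 246.693 kN.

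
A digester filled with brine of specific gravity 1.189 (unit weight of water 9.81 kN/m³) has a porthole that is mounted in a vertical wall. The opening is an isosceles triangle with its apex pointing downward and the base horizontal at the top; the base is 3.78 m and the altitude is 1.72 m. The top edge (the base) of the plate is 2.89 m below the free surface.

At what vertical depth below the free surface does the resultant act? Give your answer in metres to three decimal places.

γ = 1.189 × 9.81 = 11.66409 kN/m³.
With the apex down, the centroid sits h/3 = 1.72/3 = 0.573333 m below the base (the top edge), so the centroid depth is h_c = 2.89 + 0.573333 = 3.46333 m.
A = ½ × 3.78 × 1.72 = 3.2508 m².
Resultant F = γ·h_c·A = 11.66409 × 3.46333 × 3.2508 = 131.321 kN.
I_c = b·h³/36 = 3.78 × 1.72³/36 = 0.534287 m⁴.
Centre of pressure: y_p = y_c + I_c/(y_c·A) = 3.46333 + 0.534287/(3.46333 × 3.2508) = 3.46333 + 0.0474559 = 3.51079 m along the plane.

h_p = 3.511 m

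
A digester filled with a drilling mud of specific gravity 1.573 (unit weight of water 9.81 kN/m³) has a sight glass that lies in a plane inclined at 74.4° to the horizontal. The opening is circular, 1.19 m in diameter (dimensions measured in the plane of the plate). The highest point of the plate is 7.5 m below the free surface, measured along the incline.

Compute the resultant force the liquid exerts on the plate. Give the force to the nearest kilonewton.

γ = 1.573 × 9.81 = 15.43113 kN/m³.
Let θ = 74.4° be the plate's angle to the horizontal; measure y along the incline from where the plane meets the free surface. Vertical depth h = y·sinθ with sinθ = 0.963163.
The centroid is at the centre, 0.595 m below the top of the plate, so y_c = 7.5 + 0.595 = 8.095 m and h_c = 8.095 × 0.963163 = 7.7968 m.
A = π(0.595)² = 1.1122 m².
Resultant F = γ·h_c·A = 15.43113 × 7.7968 × 1.1122 = 133.813 kN.

F ≈ 134 kN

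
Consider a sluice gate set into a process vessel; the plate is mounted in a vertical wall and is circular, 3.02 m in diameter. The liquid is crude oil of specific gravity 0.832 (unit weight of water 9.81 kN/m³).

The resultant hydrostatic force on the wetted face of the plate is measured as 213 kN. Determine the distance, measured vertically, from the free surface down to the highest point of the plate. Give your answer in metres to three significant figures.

γ = 0.832 × 9.81 = 8.16192 kN/m³.
A = π(1.51)² = 7.16315 m².
From F = γ·h_c·A, the centroid depth is h_c = 213/(8.16192 × 7.16315) = 3.6432 m.
The centroid is at the centre, 1.51 m below the top of the plate, so the highest point sits at h_top = 3.6432 − 1.51 = 2.1332 m below the surface.

d_top ≈ 2.13 m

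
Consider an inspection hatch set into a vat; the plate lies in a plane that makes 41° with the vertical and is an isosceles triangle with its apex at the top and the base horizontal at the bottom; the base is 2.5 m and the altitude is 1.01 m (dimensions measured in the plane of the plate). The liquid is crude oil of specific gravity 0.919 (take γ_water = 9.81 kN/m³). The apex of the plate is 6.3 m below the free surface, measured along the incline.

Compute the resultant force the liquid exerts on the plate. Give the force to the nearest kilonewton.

γ = 0.919 × 9.81 = 9.01539 kN/m³.
The plate makes 41° with the vertical, i.e. θ = 90° − 41° = 49° to the horizontal. Measuring y along the incline from the free-surface line, vertical depth h = y·sinθ with sinθ = 0.754710.
With the apex up, the centroid sits 2h/3 = 2 × 1.01/3 = 0.673333 m below the apex, so y_c = 6.3 + 0.673333 = 6.97333 m and h_c = 6.97333 × 0.754710 = 5.26284 m.
A = ½ × 2.5 × 1.01 = 1.2625 m².
Resultant F = γ·h_c·A = 9.01539 × 5.26284 × 1.2625 = 59.9013 kN.

F ≈ 60 kN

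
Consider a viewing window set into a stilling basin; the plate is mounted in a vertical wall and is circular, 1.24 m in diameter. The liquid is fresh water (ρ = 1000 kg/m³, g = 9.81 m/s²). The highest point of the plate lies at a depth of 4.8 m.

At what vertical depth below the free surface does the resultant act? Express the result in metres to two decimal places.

γ = ρg = 1000 × 9.81 = 9810 N/m³ = 9.81 kN/m³.
The centroid is at the centre, 0.62 m below the top of the plate, so the centroid depth is h_c = 4.8 + 0.62 = 5.42 m.
A = π(0.62)² = 1.20763 m².
Resultant F = γ·h_c·A = 9.81 × 5.42 × 1.20763 = 64.2099 kN.
I_c = πr⁴/4 = π × 0.62⁴/4 = 0.116053 m⁴.
Centre of pressure: y_p = y_c + I_c/(y_c·A) = 5.42 + 0.116053/(5.42 × 1.20763) = 5.42 + 0.0177306 = 5.43773 m along the plane.

h_p = 5.44 m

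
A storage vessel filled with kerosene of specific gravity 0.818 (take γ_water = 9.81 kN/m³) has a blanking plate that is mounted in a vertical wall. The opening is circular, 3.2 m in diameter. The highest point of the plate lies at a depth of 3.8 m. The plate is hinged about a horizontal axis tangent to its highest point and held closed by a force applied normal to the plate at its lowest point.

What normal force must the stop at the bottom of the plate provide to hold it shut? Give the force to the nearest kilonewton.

γ = 0.818 × 9.81 = 8.02458 kN/m³.
The centroid is at the centre, 1.6 m below the top of the plate, so the centroid depth is h_c = 3.8 + 1.6 = 5.4 m.
A = π(1.6)² = 8.04248 m².
Resultant F = γ·h_c·A = 8.02458 × 5.4 × 8.04248 = 348.503 kN.
I_c = πr⁴/4 = π × 1.6⁴/4 = 5.14719 m⁴.
Centre of pressure: y_p = y_c + I_c/(y_c·A) = 5.4 + 5.14719/(5.4 × 8.04248) = 5.4 + 0.118519 = 5.51852 m along the plane.
The resultant acts 1.6 + 0.118519 = 1.71852 m (along the plate) below the hinge at the top edge, so the moment about the hinge is M = F × 1.71852 = 348.503 × 1.71852 = 598.909 kN·m.
A normal force at the bottom, 3.2 m from the hinge, must supply this moment: P = 598.909/3.2 = 187.159 kN.

P ≈ 187 kN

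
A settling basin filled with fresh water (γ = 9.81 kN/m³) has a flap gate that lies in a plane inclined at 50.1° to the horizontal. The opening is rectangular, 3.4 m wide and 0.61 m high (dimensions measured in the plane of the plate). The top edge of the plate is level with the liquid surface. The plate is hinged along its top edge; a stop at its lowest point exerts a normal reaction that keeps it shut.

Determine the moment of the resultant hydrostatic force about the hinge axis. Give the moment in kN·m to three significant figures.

γ = 9.81 kN/m³.
Let θ = 50.1° be the plate's angle to the horizontal; measure y along the incline from where the plane meets the free surface. Vertical depth h = y·sinθ with sinθ = 0.767165.
The centroid lies 0.61/2 = 0.305 m below the top edge, so y_c = 0.305 m and h_c = 0.305 × 0.767165 = 0.233985 m.
A = 3.4 × 0.61 = 2.074 m².
Resultant F = γ·h_c·A = 9.81 × 0.233985 × 2.074 = 4.76064 kN.
I_c = b·h³/12 = 3.4 × 0.61³/12 = 0.0643113 m⁴.
Centre of pressure: y_p = y_c + I_c/(y_c·A) = 0.305 + 0.0643113/(0.305 × 2.074) = 0.305 + 0.101667 = 0.406667 m along the plane.
The resultant acts 0.305 + 0.101667 = 0.406667 m (along the plate) below the hinge at the top edge, so the moment about the hinge is M = F × 0.406667 = 4.76064 × 0.406667 = 1.936 kN·m.

M ≈ 1.94 kN·m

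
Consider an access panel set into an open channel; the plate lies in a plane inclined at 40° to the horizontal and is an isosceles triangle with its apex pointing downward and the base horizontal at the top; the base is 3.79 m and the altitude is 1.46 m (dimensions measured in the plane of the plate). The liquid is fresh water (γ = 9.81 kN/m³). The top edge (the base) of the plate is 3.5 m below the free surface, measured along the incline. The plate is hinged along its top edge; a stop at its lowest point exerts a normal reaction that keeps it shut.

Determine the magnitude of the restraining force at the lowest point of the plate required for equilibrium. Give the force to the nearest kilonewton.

P ≈ 25 kN

γ = 9.81 kN/m³.
Let θ = 40° be the plate's angle to the horizontal; measure y along the incline from where the plane meets the free surface. Vertical depth h = y·sinθ with sinθ = 0.642788.
With the apex down, the centroid sits h/3 = 1.46/3 = 0.486667 m below the base (the top edge), so y_c = 3.5 + 0.486667 = 3.98667 m and h_c = 3.98667 × 0.642788 = 2.56258 m.
A = ½ × 3.79 × 1.46 = 2.7667 m².
Resultant F = γ·h_c·A = 9.81 × 2.56258 × 2.7667 = 69.5518 kN.
I_c = b·h³/36 = 3.79 × 1.46³/36 = 0.327639 m⁴.
Centre of pressure: y_p = y_c + I_c/(y_c·A) = 3.98667 + 0.327639/(3.98667 × 2.7667) = 3.98667 + 0.0297046 = 4.01637 m along the plane.
The resultant acts 0.486667 + 0.0297046 = 0.516372 m (along the plate) below the hinge at the top edge, so the moment about the hinge is M = F × 0.516372 = 69.5518 × 0.516372 = 35.9146 kN·m.
A normal force at the bottom, 1.46 m from the hinge, must supply this moment: P = 35.9146/1.46 = 24.599 kN.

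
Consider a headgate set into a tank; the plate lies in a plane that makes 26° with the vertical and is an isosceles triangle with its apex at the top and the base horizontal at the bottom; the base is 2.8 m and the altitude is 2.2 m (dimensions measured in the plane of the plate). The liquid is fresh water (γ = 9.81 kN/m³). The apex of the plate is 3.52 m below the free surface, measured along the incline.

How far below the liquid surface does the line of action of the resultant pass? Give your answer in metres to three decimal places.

h_p = 4.530 m

γ = 9.81 kN/m³.
The plate makes 26° with the vertical, i.e. θ = 90° − 26° = 64° to the horizontal. Measuring y along the incline from the free-surface line, vertical depth h = y·sinθ with sinθ = 0.898794.
With the apex up, the centroid sits 2h/3 = 2 × 2.2/3 = 1.46667 m below the apex, so y_c = 3.52 + 1.46667 = 4.98667 m and h_c = 4.98667 × 0.898794 = 4.48199 m.
A = ½ × 2.8 × 2.2 = 3.08 m².
Resultant F = γ·h_c·A = 9.81 × 4.48199 × 3.08 = 135.422 kN.
I_c = b·h³/36 = 2.8 × 2.2³/36 = 0.828178 m⁴.
Centre of pressure: y_p = y_c + I_c/(y_c·A) = 4.98667 + 0.828178/(4.98667 × 3.08) = 4.98667 + 0.0539215 = 5.04059 m along the plane.
Vertically, h_p = y_p·sinθ = 5.04059 × 0.898794 = 4.53045 m.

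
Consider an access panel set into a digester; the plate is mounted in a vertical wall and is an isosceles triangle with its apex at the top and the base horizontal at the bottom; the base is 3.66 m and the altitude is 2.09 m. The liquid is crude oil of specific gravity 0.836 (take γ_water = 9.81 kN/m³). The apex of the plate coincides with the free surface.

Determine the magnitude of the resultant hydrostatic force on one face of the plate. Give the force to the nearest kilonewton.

γ = 0.836 × 9.81 = 8.20116 kN/m³.
With the apex up, the centroid sits 2h/3 = 2 × 2.09/3 = 1.39333 m below the apex, so the centroid depth is h_c = 1.39333 m.
A = ½ × 3.66 × 2.09 = 3.8247 m².
Resultant F = γ·h_c·A = 8.20116 × 1.39333 × 3.8247 = 43.7045 kN.

F ≈ 44 kN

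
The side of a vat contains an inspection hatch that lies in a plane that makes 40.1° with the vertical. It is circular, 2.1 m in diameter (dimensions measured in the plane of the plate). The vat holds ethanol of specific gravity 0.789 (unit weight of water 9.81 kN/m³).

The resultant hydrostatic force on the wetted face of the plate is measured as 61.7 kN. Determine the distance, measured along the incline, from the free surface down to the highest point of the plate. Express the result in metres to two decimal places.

y_top ≈ 1.96 m

γ = 0.789 × 9.81 = 7.74009 kN/m³.
A = π(1.05)² = 3.46361 m².
From F = γ·h_c·A, the centroid depth is h_c = 61.7/(7.74009 × 3.46361) = 2.3015 m.
The plate makes 40.1° with the vertical, i.e. θ = 90° − 40.1° = 49.9° to the horizontal. Measuring y along the incline from the free-surface line, vertical depth h = y·sinθ with sinθ = 0.764921.
Along the incline, y_c = h_c/sinθ = 2.3015/0.764921 = 3.00881 m.
The centroid is at the centre, 1.05 m below the top of the plate, so the highest point sits at y_top = 3.00881 − 1.05 = 1.95881 m along the incline.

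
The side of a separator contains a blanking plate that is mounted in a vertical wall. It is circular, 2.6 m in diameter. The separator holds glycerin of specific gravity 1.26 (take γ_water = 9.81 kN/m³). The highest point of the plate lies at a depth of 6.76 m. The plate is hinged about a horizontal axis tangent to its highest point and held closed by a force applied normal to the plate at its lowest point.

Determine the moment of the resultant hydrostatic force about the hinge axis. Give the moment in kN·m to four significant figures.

M ≈ 715.4 kN·m

γ = 1.26 × 9.81 = 12.3606 kN/m³.
The centroid is at the centre, 1.3 m below the top of the plate, so the centroid depth is h_c = 6.76 + 1.3 = 8.06 m.
A = π(1.3)² = 5.30929 m².
Resultant F = γ·h_c·A = 12.3606 × 8.06 × 5.30929 = 528.946 kN.
I_c = πr⁴/4 = π × 1.3⁴/4 = 2.24318 m⁴.
Centre of pressure: y_p = y_c + I_c/(y_c·A) = 8.06 + 2.24318/(8.06 × 5.30929) = 8.06 + 0.0524195 = 8.11242 m along the plane.
The resultant acts 1.3 + 0.0524195 = 1.35242 m (along the plate) below the hinge at the top edge, so the moment about the hinge is M = F × 1.35242 = 528.946 × 1.35242 = 715.357 kN·m.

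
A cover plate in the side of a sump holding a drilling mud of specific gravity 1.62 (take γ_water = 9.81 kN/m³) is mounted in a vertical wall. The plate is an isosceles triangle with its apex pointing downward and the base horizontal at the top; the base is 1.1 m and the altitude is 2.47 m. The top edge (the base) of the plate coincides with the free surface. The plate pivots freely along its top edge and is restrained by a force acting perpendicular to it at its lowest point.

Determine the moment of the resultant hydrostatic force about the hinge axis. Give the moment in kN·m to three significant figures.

γ = 1.62 × 9.81 = 15.8922 kN/m³.
With the apex down, the centroid sits h/3 = 2.47/3 = 0.823333 m below the base (the top edge), so the centroid depth is h_c = 0.823333 m.
A = ½ × 1.1 × 2.47 = 1.3585 m².
Resultant F = γ·h_c·A = 15.8922 × 0.823333 × 1.3585 = 17.7754 kN.
I_c = b·h³/36 = 1.1 × 2.47³/36 = 0.460448 m⁴.
Centre of pressure: y_p = y_c + I_c/(y_c·A) = 0.823333 + 0.460448/(0.823333 × 1.3585) = 0.823333 + 0.411666 = 1.235 m along the plane.
The resultant acts 0.823333 + 0.411666 = 1.235 m (along the plate) below the hinge at the top edge, so the moment about the hinge is M = F × 1.235 = 17.7754 × 1.235 = 21.9526 kN·m.

M ≈ 22.0 kN·m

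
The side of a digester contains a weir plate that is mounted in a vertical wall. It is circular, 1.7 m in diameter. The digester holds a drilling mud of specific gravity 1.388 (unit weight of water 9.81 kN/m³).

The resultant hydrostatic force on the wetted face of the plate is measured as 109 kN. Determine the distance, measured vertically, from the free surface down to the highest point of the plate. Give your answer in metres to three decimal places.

γ = 1.388 × 9.81 = 13.61628 kN/m³.
A = π(0.85)² = 2.2698 m².
From F = γ·h_c·A, the centroid depth is h_c = 109/(13.61628 × 2.2698) = 3.5268 m.
The centroid is at the centre, 0.85 m below the top of the plate, so the highest point sits at h_top = 3.5268 − 0.85 = 2.6768 m below the surface.

d_top ≈ 2.677 m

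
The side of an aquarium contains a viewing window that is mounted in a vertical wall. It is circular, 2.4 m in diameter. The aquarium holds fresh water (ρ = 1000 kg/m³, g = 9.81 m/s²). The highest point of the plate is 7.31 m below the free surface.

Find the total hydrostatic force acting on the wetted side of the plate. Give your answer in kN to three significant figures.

F ≈ 378 kN

γ = ρg = 1000 × 9.81 = 9810 N/m³ = 9.81 kN/m³.
The centroid is at the centre, 1.2 m below the top of the plate, so the centroid depth is h_c = 7.31 + 1.2 = 8.51 m.
A = π(1.2)² = 4.52389 m².
Resultant F = γ·h_c·A = 9.81 × 8.51 × 4.52389 = 377.668 kN.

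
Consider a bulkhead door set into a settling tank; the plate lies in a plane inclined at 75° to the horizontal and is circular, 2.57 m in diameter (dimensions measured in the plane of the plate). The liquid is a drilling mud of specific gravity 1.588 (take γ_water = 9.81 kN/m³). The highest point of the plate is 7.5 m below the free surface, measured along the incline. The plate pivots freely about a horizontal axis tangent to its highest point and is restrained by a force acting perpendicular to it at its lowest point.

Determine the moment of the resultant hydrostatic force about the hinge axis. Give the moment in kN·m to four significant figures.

γ = 1.588 × 9.81 = 15.57828 kN/m³.
Let θ = 75° be the plate's angle to the horizontal; measure y along the incline from where the plane meets the free surface. Vertical depth h = y·sinθ with sinθ = 0.965926.
The centroid is at the centre, 1.285 m below the top of the plate, so y_c = 7.5 + 1.285 = 8.785 m and h_c = 8.785 × 0.965926 = 8.48566 m.
A = π(1.285)² = 5.18748 m².
Resultant F = γ·h_c·A = 15.57828 × 8.48566 × 5.18748 = 685.743 kN.
I_c = πr⁴/4 = π × 1.285⁴/4 = 2.14142 m⁴.
Centre of pressure: y_p = y_c + I_c/(y_c·A) = 8.785 + 2.14142/(8.785 × 5.18748) = 8.785 + 0.0469898 = 8.83199 m along the plane.
The resultant acts 1.285 + 0.0469898 = 1.33199 m (along the plate) below the hinge at the top edge, so the moment about the hinge is M = F × 1.33199 = 685.743 × 1.33199 = 913.403 kN·m.

M ≈ 913.4 kN·m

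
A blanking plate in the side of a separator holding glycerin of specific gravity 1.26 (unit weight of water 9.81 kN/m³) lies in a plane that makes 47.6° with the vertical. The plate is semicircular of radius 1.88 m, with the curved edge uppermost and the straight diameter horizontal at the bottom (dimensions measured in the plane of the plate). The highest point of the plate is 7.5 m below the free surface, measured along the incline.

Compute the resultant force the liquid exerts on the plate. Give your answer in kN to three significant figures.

γ = 1.26 × 9.81 = 12.3606 kN/m³.
The plate makes 47.6° with the vertical, i.e. θ = 90° − 47.6° = 42.4° to the horizontal. Measuring y along the incline from the free-surface line, vertical depth h = y·sinθ with sinθ = 0.674302.
The centroid lies 4r/(3π) = 0.797897 m above the diameter, so r − 4r/(3π) = 1.88 − 0.797897 = 1.0821 m below the topmost point, so y_c = 7.5 + 1.0821 = 8.5821 m and h_c = 8.5821 × 0.674302 = 5.78693 m.
A = πr²/2 = π × 1.88²/2 = 5.55182 m².
Resultant F = γ·h_c·A = 12.3606 × 5.78693 × 5.55182 = 397.121 kN.

F ≈ 397 kN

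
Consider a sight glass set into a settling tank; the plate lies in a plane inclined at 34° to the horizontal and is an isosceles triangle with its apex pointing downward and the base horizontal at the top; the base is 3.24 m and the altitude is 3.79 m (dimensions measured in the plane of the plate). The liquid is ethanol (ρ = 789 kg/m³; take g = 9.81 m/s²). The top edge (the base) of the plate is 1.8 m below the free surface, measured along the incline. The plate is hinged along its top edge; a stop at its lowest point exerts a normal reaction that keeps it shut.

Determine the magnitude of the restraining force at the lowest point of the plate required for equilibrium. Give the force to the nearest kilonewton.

P ≈ 33 kN

γ = ρg = 789 × 9.81 / 1000 = 7.74009 kN/m³.
Let θ = 34° be the plate's angle to the horizontal; measure y along the incline from where the plane meets the free surface. Vertical depth h = y·sinθ with sinθ = 0.559193.
With the apex down, the centroid sits h/3 = 3.79/3 = 1.26333 m below the base (the top edge), so y_c = 1.8 + 1.26333 = 3.06333 m and h_c = 3.06333 × 0.559193 = 1.71299 m.
A = ½ × 3.24 × 3.79 = 6.1398 m².
Resultant F = γ·h_c·A = 7.74009 × 1.71299 × 6.1398 = 81.4057 kN.
I_c = b·h³/36 = 3.24 × 3.79³/36 = 4.89959 m⁴.
Centre of pressure: y_p = y_c + I_c/(y_c·A) = 3.06333 + 4.89959/(3.06333 × 6.1398) = 3.06333 + 0.260502 = 3.32383 m along the plane.
The resultant acts 1.26333 + 0.260502 = 1.52383 m (along the plate) below the hinge at the top edge, so the moment about the hinge is M = F × 1.52383 = 81.4057 × 1.52383 = 124.048 kN·m.
A normal force at the bottom, 3.79 m from the hinge, must supply this moment: P = 124.048/3.79 = 32.7303 kN.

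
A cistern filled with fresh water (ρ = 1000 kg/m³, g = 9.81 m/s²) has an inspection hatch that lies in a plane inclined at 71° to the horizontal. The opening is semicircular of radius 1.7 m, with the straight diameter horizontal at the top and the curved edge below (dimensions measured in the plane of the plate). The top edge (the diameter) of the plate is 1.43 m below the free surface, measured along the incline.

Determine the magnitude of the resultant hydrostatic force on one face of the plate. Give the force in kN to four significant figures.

γ = ρg = 1000 × 9.81 = 9810 N/m³ = 9.81 kN/m³.
Let θ = 71° be the plate's angle to the horizontal; measure y along the incline from where the plane meets the free surface. Vertical depth h = y·sinθ with sinθ = 0.945519.
The centroid of a semicircle lies 4r/(3π) = 0.721502 m from the diameter, here below the top edge, so y_c = 1.43 + 0.721502 = 2.1515 m and h_c = 2.1515 × 0.945519 = 2.03428 m.
A = πr²/2 = π × 1.7²/2 = 4.5396 m².
Resultant F = γ·h_c·A = 9.81 × 2.03428 × 4.5396 = 90.5936 kN.

F ≈ 90.59 kN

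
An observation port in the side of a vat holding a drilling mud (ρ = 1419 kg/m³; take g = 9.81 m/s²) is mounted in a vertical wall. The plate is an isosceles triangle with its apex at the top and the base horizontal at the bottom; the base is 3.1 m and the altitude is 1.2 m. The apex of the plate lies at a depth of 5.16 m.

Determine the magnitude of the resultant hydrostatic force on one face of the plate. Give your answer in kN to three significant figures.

γ = ρg = 1419 × 9.81 / 1000 = 13.92039 kN/m³.
With the apex up, the centroid sits 2h/3 = 2 × 1.2/3 = 0.8 m below the apex, so the centroid depth is h_c = 5.16 + 0.8 = 5.96 m.
A = ½ × 3.1 × 1.2 = 1.86 m².
Resultant F = γ·h_c·A = 13.92039 × 5.96 × 1.86 = 154.316 kN.

F ≈ 154 kN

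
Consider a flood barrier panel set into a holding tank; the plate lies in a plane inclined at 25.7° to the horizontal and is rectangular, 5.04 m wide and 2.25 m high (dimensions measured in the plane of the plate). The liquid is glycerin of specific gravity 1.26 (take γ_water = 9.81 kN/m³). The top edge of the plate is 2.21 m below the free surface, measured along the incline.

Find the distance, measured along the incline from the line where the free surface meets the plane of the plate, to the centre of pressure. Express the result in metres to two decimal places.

γ = 1.26 × 9.81 = 12.3606 kN/m³.
Let θ = 25.7° be the plate's angle to the horizontal; measure y along the incline from where the plane meets the free surface. Vertical depth h = y·sinθ with sinθ = 0.433659.
The centroid lies 2.25/2 = 1.125 m below the top edge, so y_c = 2.21 + 1.125 = 3.335 m and h_c = 3.335 × 0.433659 = 1.44625 m.
A = 5.04 × 2.25 = 11.34 m².
Resultant F = γ·h_c·A = 12.3606 × 1.44625 × 11.34 = 202.72 kN.
I_c = b·h³/12 = 5.04 × 2.25³/12 = 4.78406 m⁴.
Centre of pressure: y_p = y_c + I_c/(y_c·A) = 3.335 + 4.78406/(3.335 × 11.34) = 3.335 + 0.126499 = 3.4615 m along the plane.

y_p = 3.46 m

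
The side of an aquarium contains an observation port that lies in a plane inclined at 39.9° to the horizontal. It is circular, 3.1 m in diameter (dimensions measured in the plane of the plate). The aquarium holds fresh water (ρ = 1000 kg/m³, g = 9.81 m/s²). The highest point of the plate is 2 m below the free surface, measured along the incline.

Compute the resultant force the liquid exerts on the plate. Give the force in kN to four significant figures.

F ≈ 168.6 kN

γ = ρg = 1000 × 9.81 = 9810 N/m³ = 9.81 kN/m³.
Let θ = 39.9° be the plate's angle to the horizontal; measure y along the incline from where the plane meets the free surface. Vertical depth h = y·sinθ with sinθ = 0.641450.
The centroid is at the centre, 1.55 m below the top of the plate, so y_c = 2 + 1.55 = 3.55 m and h_c = 3.55 × 0.641450 = 2.27715 m.
A = π(1.55)² = 7.54768 m².
Resultant F = γ·h_c·A = 9.81 × 2.27715 × 7.54768 = 168.606 kN.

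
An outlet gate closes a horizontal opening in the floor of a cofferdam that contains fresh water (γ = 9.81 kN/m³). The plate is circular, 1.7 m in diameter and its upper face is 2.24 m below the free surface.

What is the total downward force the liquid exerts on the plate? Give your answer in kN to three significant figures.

γ = 9.81 kN/m³.
The plate is horizontal, so pressure is uniform at p = γ·h = 9.81 × 2.24 = 21.9744 kN/m².
A = π(0.85)² = 2.2698 m².
F = p·A = 21.9744 × 2.2698 = 49.8775 kN.

F ≈ 49.9 kN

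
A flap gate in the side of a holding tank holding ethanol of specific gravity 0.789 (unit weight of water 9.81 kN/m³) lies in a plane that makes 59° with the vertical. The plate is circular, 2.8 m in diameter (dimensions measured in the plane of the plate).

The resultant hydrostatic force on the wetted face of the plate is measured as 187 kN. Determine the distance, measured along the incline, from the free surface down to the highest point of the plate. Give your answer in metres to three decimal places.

γ = 0.789 × 9.81 = 7.74009 kN/m³.
A = π(1.4)² = 6.15752 m².
From F = γ·h_c·A, the centroid depth is h_c = 187/(7.74009 × 6.15752) = 3.92365 m.
The plate makes 59° with the vertical, i.e. θ = 90° − 59° = 31° to the horizontal. Measuring y along the incline from the free-surface line, vertical depth h = y·sinθ with sinθ = 0.515038.
Along the incline, y_c = h_c/sinθ = 3.92365/0.515038 = 7.61818 m.
The centroid is at the centre, 1.4 m below the top of the plate, so the highest point sits at y_top = 7.61818 − 1.4 = 6.21818 m along the incline.

y_top ≈ 6.218 m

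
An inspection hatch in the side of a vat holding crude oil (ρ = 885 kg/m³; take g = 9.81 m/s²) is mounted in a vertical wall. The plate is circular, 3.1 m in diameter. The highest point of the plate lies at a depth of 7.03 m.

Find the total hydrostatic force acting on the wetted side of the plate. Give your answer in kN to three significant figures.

F ≈ 562 kN

γ = ρg = 885 × 9.81 / 1000 = 8.68185 kN/m³.
The centroid is at the centre, 1.55 m below the top of the plate, so the centroid depth is h_c = 7.03 + 1.55 = 8.58 m.
A = π(1.55)² = 7.54768 m².
Resultant F = γ·h_c·A = 8.68185 × 8.58 × 7.54768 = 562.229 kN.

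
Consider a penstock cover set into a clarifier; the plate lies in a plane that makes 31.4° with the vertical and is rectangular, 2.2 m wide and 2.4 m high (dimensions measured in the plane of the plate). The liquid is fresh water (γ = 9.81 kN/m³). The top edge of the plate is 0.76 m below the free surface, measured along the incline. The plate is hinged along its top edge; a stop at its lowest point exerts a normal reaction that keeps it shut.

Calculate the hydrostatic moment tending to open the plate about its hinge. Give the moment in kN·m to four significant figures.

γ = 9.81 kN/m³.
The plate makes 31.4° with the vertical, i.e. θ = 90° − 31.4° = 58.6° to the horizontal. Measuring y along the incline from the free-surface line, vertical depth h = y·sinθ with sinθ = 0.853551.
The centroid lies 2.4/2 = 1.2 m below the top edge, so y_c = 0.76 + 1.2 = 1.96 m and h_c = 1.96 × 0.853551 = 1.67296 m.
A = 2.2 × 2.4 = 5.28 m².
Resultant F = γ·h_c·A = 9.81 × 1.67296 × 5.28 = 86.654 kN.
I_c = b·h³/12 = 2.2 × 2.4³/12 = 2.5344 m⁴.
Centre of pressure: y_p = y_c + I_c/(y_c·A) = 1.96 + 2.5344/(1.96 × 5.28) = 1.96 + 0.244898 = 2.2049 m along the plane.
The resultant acts 1.2 + 0.244898 = 1.4449 m (along the plate) below the hinge at the top edge, so the moment about the hinge is M = F × 1.4449 = 86.654 × 1.4449 = 125.206 kN·m.

M ≈ 125.2 kN·m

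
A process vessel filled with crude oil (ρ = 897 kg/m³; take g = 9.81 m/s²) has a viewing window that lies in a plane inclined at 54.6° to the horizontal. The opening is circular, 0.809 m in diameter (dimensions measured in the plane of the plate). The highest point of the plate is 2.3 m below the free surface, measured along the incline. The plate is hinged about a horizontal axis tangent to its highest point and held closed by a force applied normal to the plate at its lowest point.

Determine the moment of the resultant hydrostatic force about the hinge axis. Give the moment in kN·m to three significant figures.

M ≈ 4.18 kN·m

γ = ρg = 897 × 9.81 / 1000 = 8.79957 kN/m³.
Let θ = 54.6° be the plate's angle to the horizontal; measure y along the incline from where the plane meets the free surface. Vertical depth h = y·sinθ with sinθ = 0.815128.
The centroid is at the centre, 0.4045 m below the top of the plate, so y_c = 2.3 + 0.4045 = 2.7045 m and h_c = 2.7045 × 0.815128 = 2.20451 m.
A = π(0.4045)² = 0.514028 m².
Resultant F = γ·h_c·A = 8.79957 × 2.20451 × 0.514028 = 9.9715 kN.
I_c = πr⁴/4 = π × 0.4045⁴/4 = 0.0210264 m⁴.
Centre of pressure: y_p = y_c + I_c/(y_c·A) = 2.7045 + 0.0210264/(2.7045 × 0.514028) = 2.7045 + 0.0151249 = 2.71962 m along the plane.
The resultant acts 0.4045 + 0.0151249 = 0.419625 m (along the plate) below the hinge at the top edge, so the moment about the hinge is M = F × 0.419625 = 9.9715 × 0.419625 = 4.18429 kN·m.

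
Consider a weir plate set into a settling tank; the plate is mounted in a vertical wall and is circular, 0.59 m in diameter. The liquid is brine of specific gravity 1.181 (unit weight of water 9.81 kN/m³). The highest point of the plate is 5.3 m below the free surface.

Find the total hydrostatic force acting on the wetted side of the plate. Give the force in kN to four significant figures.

F ≈ 17.72 kN

γ = 1.181 × 9.81 = 11.58561 kN/m³.
The centroid is at the centre, 0.295 m below the top of the plate, so the centroid depth is h_c = 5.3 + 0.295 = 5.595 m.
A = π(0.295)² = 0.273397 m².
Resultant F = γ·h_c·A = 11.58561 × 5.595 × 0.273397 = 17.722 kN.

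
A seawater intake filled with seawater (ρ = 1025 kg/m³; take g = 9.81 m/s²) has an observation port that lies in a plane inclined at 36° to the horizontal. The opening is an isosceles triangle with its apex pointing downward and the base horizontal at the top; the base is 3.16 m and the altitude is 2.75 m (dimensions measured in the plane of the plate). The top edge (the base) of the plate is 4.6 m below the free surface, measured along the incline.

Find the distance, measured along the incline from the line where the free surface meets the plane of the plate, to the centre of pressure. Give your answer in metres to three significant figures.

y_p = 5.59 m

γ = ρg = 1025 × 9.81 / 1000 = 10.05525 kN/m³.
Let θ = 36° be the plate's angle to the horizontal; measure y along the incline from where the plane meets the free surface. Vertical depth h = y·sinθ with sinθ = 0.587785.
With the apex down, the centroid sits h/3 = 2.75/3 = 0.916667 m below the base (the top edge), so y_c = 4.6 + 0.916667 = 5.51667 m and h_c = 5.51667 × 0.587785 = 3.24262 m.
A = ½ × 3.16 × 2.75 = 4.345 m².
Resultant F = γ·h_c·A = 10.05525 × 3.24262 × 4.345 = 141.67 kN.
I_c = b·h³/36 = 3.16 × 2.75³/36 = 1.8255 m⁴.
Centre of pressure: y_p = y_c + I_c/(y_c·A) = 5.51667 + 1.8255/(5.51667 × 4.345) = 5.51667 + 0.0761579 = 5.59283 m along the plane.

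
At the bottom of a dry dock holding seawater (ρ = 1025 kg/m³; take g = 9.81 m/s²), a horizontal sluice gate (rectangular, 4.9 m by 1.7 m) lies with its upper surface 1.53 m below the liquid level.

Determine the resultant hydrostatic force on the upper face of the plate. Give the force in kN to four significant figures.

F ≈ 128.2 kN

γ = ρg = 1025 × 9.81 / 1000 = 10.05525 kN/m³.
The plate is horizontal, so pressure is uniform at p = γ·h = 10.05525 × 1.53 = 15.3845 kN/m².
A = 4.9 × 1.7 = 8.33 m².
F = p·A = 15.3845 × 8.33 = 128.153 kN.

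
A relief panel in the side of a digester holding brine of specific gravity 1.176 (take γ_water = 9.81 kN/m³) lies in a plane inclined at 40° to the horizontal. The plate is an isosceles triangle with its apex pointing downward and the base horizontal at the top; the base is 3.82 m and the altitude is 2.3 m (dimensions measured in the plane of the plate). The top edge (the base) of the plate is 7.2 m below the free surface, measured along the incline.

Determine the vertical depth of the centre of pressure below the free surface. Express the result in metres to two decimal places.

γ = 1.176 × 9.81 = 11.53656 kN/m³.
Let θ = 40° be the plate's angle to the horizontal; measure y along the incline from where the plane meets the free surface. Vertical depth h = y·sinθ with sinθ = 0.642788.
With the apex down, the centroid sits h/3 = 2.3/3 = 0.766667 m below the base (the top edge), so y_c = 7.2 + 0.766667 = 7.96667 m and h_c = 7.96667 × 0.642788 = 5.12088 m.
A = ½ × 3.82 × 2.3 = 4.393 m².
Resultant F = γ·h_c·A = 11.53656 × 5.12088 × 4.393 = 259.527 kN.
I_c = b·h³/36 = 3.82 × 2.3³/36 = 1.29105 m⁴.
Centre of pressure: y_p = y_c + I_c/(y_c·A) = 7.96667 + 1.29105/(7.96667 × 4.393) = 7.96667 + 0.0368897 = 8.00356 m along the plane.
Vertically, h_p = y_p·sinθ = 8.00356 × 0.642788 = 5.14459 m.

h_p = 5.14 m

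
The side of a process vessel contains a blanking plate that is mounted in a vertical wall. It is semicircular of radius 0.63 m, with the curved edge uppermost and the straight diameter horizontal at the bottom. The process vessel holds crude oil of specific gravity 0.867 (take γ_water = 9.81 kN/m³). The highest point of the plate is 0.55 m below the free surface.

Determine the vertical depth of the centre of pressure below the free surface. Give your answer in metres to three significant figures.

h_p = 0.943 m

γ = 0.867 × 9.81 = 8.50527 kN/m³.
The centroid lies 4r/(3π) = 0.26738 m above the diameter, so r − 4r/(3π) = 0.63 − 0.26738 = 0.36262 m below the topmost point, so the centroid depth is h_c = 0.55 + 0.36262 = 0.91262 m.
A = πr²/2 = π × 0.63²/2 = 0.623449 m².
Resultant F = γ·h_c·A = 8.50527 × 0.91262 × 0.623449 = 4.83926 kN.
I_c = (π/8 − 8/(9π))·r⁴ = 0.109757 × 0.63⁴ = 0.01729 m⁴.
Centre of pressure: y_p = y_c + I_c/(y_c·A) = 0.91262 + 0.01729/(0.91262 × 0.623449) = 0.91262 + 0.0303881 = 0.943008 m along the plane.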